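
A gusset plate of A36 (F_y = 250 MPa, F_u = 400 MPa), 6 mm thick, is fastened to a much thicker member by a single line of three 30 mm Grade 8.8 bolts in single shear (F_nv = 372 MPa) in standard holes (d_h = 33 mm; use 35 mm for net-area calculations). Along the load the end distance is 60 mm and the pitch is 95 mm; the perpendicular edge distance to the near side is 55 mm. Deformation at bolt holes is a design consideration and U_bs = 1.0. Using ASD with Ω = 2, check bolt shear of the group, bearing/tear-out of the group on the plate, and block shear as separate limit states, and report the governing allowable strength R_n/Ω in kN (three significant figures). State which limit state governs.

158 kN (block shear governs)

Bolt shear: A_b = π·30²/4 = 706.9 mm²; R_n = 372 × 706.9 × 3 × 1 / 1000 = 788.9 kN → 788.9 / 2 = 394 kN.
Bearing: edge l_c = 43.5, r_n = 125.3 kN; interior l_c = 62, r_n = 172.8 kN; R_n = 125.3 + 2·172.8 = 470.9 kN → 235 kN.
Block shear: A_gv = 1500, A_nv = 975, A_nt = 225 mm²; R_n = min(0.6F_uA_nv, 0.6F_yA_gv) + U_bs·F_u·A_nt = 315 kN → 158 kN.
Block shear governs: 158 kN.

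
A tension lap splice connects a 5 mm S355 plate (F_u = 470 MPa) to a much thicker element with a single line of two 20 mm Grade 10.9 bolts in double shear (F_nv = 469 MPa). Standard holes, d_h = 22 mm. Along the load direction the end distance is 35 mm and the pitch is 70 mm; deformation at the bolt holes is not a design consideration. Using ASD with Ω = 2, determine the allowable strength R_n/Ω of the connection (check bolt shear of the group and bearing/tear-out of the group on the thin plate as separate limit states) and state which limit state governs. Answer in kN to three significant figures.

113 kN (bearing governs)

Bolt shear: A_b = π·20²/4 = 314.2 mm²; R_n = 469 × 314.2 × 2 × 2 / 1000 = 589.4 kN → 589.4 / 2 = 295 kN.
Bearing (1.5 l_c t F_u ≤ 3.0 d t F_u): upper limit = 3.0·20·5·470 / 1000 = 141 kN.
  Edge l_c = 35 − 22/2 = 24 → r_n = 84.6 kN; interior l_c = 70 − 22 = 48 → r_n = 141 kN.
  R_n,bearing = 1·84.6 + 1·141 = 225.6 kN → 225.6 / 2 = 113 kN.
Bearing governs: 113 kN.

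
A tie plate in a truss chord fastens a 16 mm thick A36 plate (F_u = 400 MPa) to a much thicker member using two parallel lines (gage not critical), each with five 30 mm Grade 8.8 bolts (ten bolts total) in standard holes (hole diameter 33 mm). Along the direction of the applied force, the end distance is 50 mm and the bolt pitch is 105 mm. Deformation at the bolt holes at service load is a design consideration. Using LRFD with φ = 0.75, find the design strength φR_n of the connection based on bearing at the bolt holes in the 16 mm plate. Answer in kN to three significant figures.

Per bolt r_n = 1.2 l_c t F_u ≤ 2.4 d t F_u; upper limit = 2.4 × 30 × 16 × 400 / 1000 = 460.8 kN.
Edge bolt: l_c = 50 − 33/2 = 33.5 mm → 1.2 × 33.5 × 16 × 400 / 1000 = 257.3 → r_n = 257.3 kN.
Interior bolts: l_c = 105 − 33 = 72 mm → 1.2 × 72 × 16 × 400 / 1000 = 553 → r_n = 460.8 kN.
R_n = 2 × 257.3 + 8 × 460.8 = 4201 kN.
Design strength φR_n = 0.75 × 4201 = 3150 kN.

3150 kN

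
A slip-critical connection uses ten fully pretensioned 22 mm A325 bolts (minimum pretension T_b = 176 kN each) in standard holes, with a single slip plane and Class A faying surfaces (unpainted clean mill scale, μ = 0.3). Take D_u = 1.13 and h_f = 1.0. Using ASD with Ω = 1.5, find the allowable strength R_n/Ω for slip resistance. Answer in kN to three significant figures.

R_n = μ · D_u · h_f · T_b · n_s · n_b = 0.3 × 1.13 × 1.0 × 176 × 1 × 10 = 596.6 kN.
Allowable strength R_n/Ω = 596.6 / 1.5 = 398 kN.

398 kN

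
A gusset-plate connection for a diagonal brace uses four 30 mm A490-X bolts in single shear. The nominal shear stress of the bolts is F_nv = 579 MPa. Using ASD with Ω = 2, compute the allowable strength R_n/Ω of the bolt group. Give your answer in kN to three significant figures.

A_b = π × 30² / 4 = 706.9 mm².
R_n = F_nv · A_b · n · n_s = 579 × 706.9 × 4 × 1 / 1000 = 1637 kN.
Allowable strength R_n/Ω = 1637 / 2 = 819 kN.

819 kN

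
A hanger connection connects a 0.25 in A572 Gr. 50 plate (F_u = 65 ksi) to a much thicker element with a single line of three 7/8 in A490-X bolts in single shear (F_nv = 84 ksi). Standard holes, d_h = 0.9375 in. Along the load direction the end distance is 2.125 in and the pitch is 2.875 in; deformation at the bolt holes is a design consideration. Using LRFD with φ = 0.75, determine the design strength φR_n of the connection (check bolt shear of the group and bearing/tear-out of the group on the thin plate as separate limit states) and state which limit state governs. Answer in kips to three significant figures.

Bolt shear: A_b = π·0.875²/4 = 0.6013 in²; R_n = 84 × 0.6013 × 3 × 1 = 151.5 kips → 0.75 × 151.5 = 114 kips.
Bearing (1.2 l_c t F_u ≤ 2.4 d t F_u): upper limit = 2.4·0.875·0.25·65 = 34.12 kips.
  Edge l_c = 2.125 − 0.9375/2 = 1.656 → r_n = 32.3 kips; interior l_c = 2.875 − 0.9375 = 1.938 → r_n = 34.12 kips.
  R_n,bearing = 1·32.3 + 2·34.12 = 100.5 kips → 0.75 × 100.5 = 75.4 kips.
Bearing governs: 75.4 kips.

75.4 kips (bearing governs)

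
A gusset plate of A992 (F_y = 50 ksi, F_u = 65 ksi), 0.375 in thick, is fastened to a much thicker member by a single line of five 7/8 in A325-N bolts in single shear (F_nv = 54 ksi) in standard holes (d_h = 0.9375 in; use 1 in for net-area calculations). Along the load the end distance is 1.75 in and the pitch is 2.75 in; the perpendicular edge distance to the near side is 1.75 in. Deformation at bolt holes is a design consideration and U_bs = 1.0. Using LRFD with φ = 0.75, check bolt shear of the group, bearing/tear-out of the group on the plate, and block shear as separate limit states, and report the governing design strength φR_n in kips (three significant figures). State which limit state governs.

113 kips (block shear governs)

Bolt shear: A_b = π·0.875²/4 = 0.6013 in²; R_n = 54 × 0.6013 × 5 × 1 = 162.4 kips → 0.75 × 162.4 = 122 kips.
Bearing: edge l_c = 1.281, r_n = 37.48 kips; interior l_c = 1.812, r_n = 51.19 kips; R_n = 37.48 + 4·51.19 = 242.2 kips → 182 kips.
Block shear: A_gv = 4.781, A_nv = 3.094, A_nt = 0.4688 in²; R_n = min(0.6F_uA_nv, 0.6F_yA_gv) + U_bs·F_u·A_nt = 151.1 kips → 113 kips.
Block shear governs: 113 kips.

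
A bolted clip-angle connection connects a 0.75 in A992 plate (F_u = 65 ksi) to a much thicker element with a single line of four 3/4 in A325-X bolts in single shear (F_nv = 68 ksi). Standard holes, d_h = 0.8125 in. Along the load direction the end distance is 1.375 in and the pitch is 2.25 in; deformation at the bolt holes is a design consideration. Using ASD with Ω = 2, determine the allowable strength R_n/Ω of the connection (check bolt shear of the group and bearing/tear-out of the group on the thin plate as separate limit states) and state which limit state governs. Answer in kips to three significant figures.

Bolt shear: A_b = π·0.75²/4 = 0.4418 in²; R_n = 68 × 0.4418 × 4 × 1 = 120.2 kips → 120.2 / 2 = 60.1 kips.
Bearing (1.2 l_c t F_u ≤ 2.4 d t F_u): upper limit = 2.4·0.75·0.75·65 = 87.75 kips.
  Edge l_c = 1.375 − 0.8125/2 = 0.9688 → r_n = 56.67 kips; interior l_c = 2.25 − 0.8125 = 1.438 → r_n = 84.09 kips.
  R_n,bearing = 1·56.67 + 3·84.09 = 309 kips → 309 / 2 = 154 kips.
Bolt shear governs: 60.1 kips.

60.1 kips (bolt shear governs)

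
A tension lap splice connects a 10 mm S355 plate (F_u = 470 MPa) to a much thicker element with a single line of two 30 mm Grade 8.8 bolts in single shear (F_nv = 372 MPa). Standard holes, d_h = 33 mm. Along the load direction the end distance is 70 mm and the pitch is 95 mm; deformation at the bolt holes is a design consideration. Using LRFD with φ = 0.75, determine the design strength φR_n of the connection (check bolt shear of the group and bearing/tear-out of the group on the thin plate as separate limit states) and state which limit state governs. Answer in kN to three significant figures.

Bolt shear: A_b = π·30²/4 = 706.9 mm²; R_n = 372 × 706.9 × 2 × 1 / 1000 = 525.9 kN → 0.75 × 525.9 = 394 kN.
Bearing (1.2 l_c t F_u ≤ 2.4 d t F_u): upper limit = 2.4·30·10·470 / 1000 = 338.4 kN.
  Edge l_c = 70 − 33/2 = 53.5 → r_n = 301.7 kN; interior l_c = 95 − 33 = 62 → r_n = 338.4 kN.
  R_n,bearing = 1·301.7 + 1·338.4 = 640.1 kN → 0.75 × 640.1 = 480 kN.
Bolt shear governs: 394 kN.

394 kN (bolt shear governs)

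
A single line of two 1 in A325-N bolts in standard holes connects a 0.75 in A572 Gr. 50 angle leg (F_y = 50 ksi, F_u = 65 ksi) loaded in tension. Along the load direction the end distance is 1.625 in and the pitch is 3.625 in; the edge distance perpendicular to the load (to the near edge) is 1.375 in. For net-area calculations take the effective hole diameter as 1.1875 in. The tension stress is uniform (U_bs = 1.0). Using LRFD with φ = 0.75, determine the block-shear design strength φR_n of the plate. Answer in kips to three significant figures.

105 kips

Shear plane L_v = 1.625 + 1·3.625 = 5.25 in; A_gv = 5.25 × 0.75 = 3.938 in².
A_nv = (5.25 − 1.5·1.1875) × 0.75 = 2.602 in².
A_nt = (1.375 − 0.5·1.1875) × 0.75 = 0.5859 in².
0.6 F_u A_nv = 101.5 kips; 0.6 F_y A_gv = 118.1 kips → shear rupture governs the shear term.
R_n = 101.5 + 1.0 × 65 × 0.5859 = 139.5 kips.
Design strength φR_n = 0.75 × 139.5 = 105 kips.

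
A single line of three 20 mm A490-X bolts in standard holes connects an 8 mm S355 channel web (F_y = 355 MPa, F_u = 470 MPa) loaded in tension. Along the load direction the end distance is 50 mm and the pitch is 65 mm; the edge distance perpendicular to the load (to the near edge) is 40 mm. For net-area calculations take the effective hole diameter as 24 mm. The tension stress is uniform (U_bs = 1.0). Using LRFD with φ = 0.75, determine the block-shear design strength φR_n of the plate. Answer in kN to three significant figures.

282 kN

Shear plane L_v = 50 + 2·65 = 180 mm; A_gv = 180 × 8 = 1440 mm².
A_nv = (180 − 2.5·24) × 8 = 960 mm².
A_nt = (40 − 0.5·24) × 8 = 224 mm².
0.6 F_u A_nv = 270.7 kN; 0.6 F_y A_gv = 306.7 kN → shear rupture governs the shear term.
R_n = 270.7 + 1.0 × 470 × 224 / 1000 = 376 kN.
Design strength φR_n = 0.75 × 376 = 282 kN.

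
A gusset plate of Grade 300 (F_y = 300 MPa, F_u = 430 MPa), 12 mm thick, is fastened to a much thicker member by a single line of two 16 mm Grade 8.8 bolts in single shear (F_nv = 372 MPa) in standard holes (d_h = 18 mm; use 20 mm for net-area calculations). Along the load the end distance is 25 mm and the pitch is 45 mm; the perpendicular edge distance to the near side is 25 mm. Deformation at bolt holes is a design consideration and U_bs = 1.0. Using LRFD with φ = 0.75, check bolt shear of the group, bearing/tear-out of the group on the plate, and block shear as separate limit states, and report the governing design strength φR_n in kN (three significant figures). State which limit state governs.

112 kN (bolt shear governs)

Bolt shear: A_b = π·16²/4 = 201.1 mm²; R_n = 372 × 201.1 × 2 × 1 / 1000 = 149.6 kN → 0.75 × 149.6 = 112 kN.
Bearing: edge l_c = 16, r_n = 99.07 kN; interior l_c = 27, r_n = 167.2 kN; R_n = 99.07 + 1·167.2 = 266.3 kN → 200 kN.
Block shear: A_gv = 840, A_nv = 480, A_nt = 180 mm²; R_n = min(0.6F_uA_nv, 0.6F_yA_gv) + U_bs·F_u·A_nt = 201.2 kN → 151 kN.
Bolt shear governs: 112 kN.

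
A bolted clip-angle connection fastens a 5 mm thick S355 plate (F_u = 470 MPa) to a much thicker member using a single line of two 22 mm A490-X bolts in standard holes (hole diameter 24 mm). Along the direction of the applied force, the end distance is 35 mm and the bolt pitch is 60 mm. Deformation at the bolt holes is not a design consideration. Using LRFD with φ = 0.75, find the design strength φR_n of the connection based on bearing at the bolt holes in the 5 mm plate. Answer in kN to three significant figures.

156 kN

Per bolt r_n = 1.5 l_c t F_u ≤ 3.0 d t F_u; upper limit = 3.0 × 22 × 5 × 470 / 1000 = 155.1 kN.
Edge bolt: l_c = 35 − 24/2 = 23 mm → 1.5 × 23 × 5 × 470 / 1000 = 81.08 → r_n = 81.08 kN.
Interior bolts: l_c = 60 − 24 = 36 mm → 1.5 × 36 × 5 × 470 / 1000 = 126.9 → r_n = 126.9 kN.
R_n = 1 × 81.08 + 1 × 126.9 = 208 kN.
Design strength φR_n = 0.75 × 208 = 156 kN.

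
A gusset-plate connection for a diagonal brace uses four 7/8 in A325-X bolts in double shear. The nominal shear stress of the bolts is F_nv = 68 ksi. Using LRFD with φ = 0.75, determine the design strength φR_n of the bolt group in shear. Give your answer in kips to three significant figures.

245 kips

A_b = π × 0.875² / 4 = 0.6013 in².
R_n = F_nv · A_b · n · n_s = 68 × 0.6013 × 4 × 2 = 327.1 kips.
Design strength φR_n = 0.75 × 327.1 = 245 kips.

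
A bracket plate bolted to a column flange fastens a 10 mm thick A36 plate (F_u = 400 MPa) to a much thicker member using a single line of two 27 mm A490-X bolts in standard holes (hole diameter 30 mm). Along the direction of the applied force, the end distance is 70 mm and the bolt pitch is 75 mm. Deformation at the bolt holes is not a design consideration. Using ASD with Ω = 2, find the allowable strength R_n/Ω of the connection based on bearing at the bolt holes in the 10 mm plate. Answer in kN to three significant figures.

297 kN

Per bolt r_n = 1.5 l_c t F_u ≤ 3.0 d t F_u; upper limit = 3.0 × 27 × 10 × 400 / 1000 = 324 kN.
Edge bolt: l_c = 70 − 30/2 = 55 mm → 1.5 × 55 × 10 × 400 / 1000 = 330 → r_n = 324 kN.
Interior bolts: l_c = 75 − 30 = 45 mm → 1.5 × 45 × 10 × 400 / 1000 = 270 → r_n = 270 kN.
R_n = 1 × 324 + 1 × 270 = 594 kN.
Allowable strength R_n/Ω = 594 / 2 = 297 kN.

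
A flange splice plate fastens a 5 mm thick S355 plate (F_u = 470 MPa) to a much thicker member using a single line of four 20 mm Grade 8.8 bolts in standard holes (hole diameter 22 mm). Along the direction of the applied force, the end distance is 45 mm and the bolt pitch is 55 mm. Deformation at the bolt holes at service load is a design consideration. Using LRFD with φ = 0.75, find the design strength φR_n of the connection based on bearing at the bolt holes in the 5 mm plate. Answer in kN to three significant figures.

Per bolt r_n = 1.2 l_c t F_u ≤ 2.4 d t F_u; upper limit = 2.4 × 20 × 5 × 470 / 1000 = 112.8 kN.
Edge bolt: l_c = 45 − 22/2 = 34 mm → 1.2 × 34 × 5 × 470 / 1000 = 95.88 → r_n = 95.88 kN.
Interior bolts: l_c = 55 − 22 = 33 mm → 1.2 × 33 × 5 × 470 / 1000 = 93.06 → r_n = 93.06 kN.
R_n = 1 × 95.88 + 3 × 93.06 = 375.1 kN.
Design strength φR_n = 0.75 × 375.1 = 281 kN.

281 kN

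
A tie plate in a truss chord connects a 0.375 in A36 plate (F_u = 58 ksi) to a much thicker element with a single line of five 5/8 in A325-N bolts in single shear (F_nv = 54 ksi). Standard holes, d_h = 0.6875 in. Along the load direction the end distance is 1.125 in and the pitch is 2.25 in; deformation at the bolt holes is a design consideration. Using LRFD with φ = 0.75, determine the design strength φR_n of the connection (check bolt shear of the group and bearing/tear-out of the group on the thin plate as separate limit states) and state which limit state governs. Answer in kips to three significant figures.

Bolt shear: A_b = π·0.625²/4 = 0.3068 in²; R_n = 54 × 0.3068 × 5 × 1 = 82.83 kips → 0.75 × 82.83 = 62.1 kips.
Bearing (1.2 l_c t F_u ≤ 2.4 d t F_u): upper limit = 2.4·0.625·0.375·58 = 32.62 kips.
  Edge l_c = 1.125 − 0.6875/2 = 0.7812 → r_n = 20.39 kips; interior l_c = 2.25 − 0.6875 = 1.562 → r_n = 32.62 kips.
  R_n,bearing = 1·20.39 + 4·32.62 = 150.9 kips → 0.75 × 150.9 = 113 kips.
Bolt shear governs: 62.1 kips.

62.1 kips (bolt shear governs)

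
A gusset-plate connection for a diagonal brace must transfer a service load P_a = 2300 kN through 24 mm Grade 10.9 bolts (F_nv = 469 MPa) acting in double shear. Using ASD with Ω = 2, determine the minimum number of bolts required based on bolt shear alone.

11 bolts

A_b = π·24²/4 = 452.4 mm².
Per-bolt allowable strength R_n/Ω = 469 × 452.4 × 2 / 1000 / 2 = 212.2 kN.
n ≥ 2300 / 212.2 = 10.84 → use 11 bolts.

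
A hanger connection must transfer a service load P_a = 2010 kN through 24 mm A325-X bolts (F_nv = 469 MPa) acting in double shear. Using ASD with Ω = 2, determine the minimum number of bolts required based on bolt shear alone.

A_b = π·24²/4 = 452.4 mm².
Per-bolt allowable strength R_n/Ω = 469 × 452.4 × 2 / 1000 / 2 = 212.2 kN.
n ≥ 2010 / 212.2 = 9.474 → use 10 bolts.

10 bolts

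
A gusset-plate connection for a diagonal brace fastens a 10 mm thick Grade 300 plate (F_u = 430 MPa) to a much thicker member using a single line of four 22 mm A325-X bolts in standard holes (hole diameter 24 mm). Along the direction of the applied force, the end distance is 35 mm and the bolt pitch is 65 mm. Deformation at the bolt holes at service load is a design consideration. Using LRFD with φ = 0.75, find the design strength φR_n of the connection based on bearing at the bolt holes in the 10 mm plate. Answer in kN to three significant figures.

Per bolt r_n = 1.2 l_c t F_u ≤ 2.4 d t F_u; upper limit = 2.4 × 22 × 10 × 430 / 1000 = 227 kN.
Edge bolt: l_c = 35 − 24/2 = 23 mm → 1.2 × 23 × 10 × 430 / 1000 = 118.7 → r_n = 118.7 kN.
Interior bolts: l_c = 65 − 24 = 41 mm → 1.2 × 41 × 10 × 430 / 1000 = 211.6 → r_n = 211.6 kN.
R_n = 1 × 118.7 + 3 × 211.6 = 753.4 kN.
Design strength φR_n = 0.75 × 753.4 = 565 kN.

565 kN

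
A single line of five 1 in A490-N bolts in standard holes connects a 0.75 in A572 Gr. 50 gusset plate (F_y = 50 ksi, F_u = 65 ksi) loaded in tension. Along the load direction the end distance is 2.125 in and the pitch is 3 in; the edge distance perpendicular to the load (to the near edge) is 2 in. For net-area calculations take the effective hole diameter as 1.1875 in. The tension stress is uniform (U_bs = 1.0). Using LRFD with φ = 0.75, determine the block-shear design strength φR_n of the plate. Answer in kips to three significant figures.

244 kips

Shear plane L_v = 2.125 + 4·3 = 14.12 in; A_gv = 14.12 × 0.75 = 10.59 in².
A_nv = (14.12 − 4.5·1.1875) × 0.75 = 6.586 in².
A_nt = (2 − 0.5·1.1875) × 0.75 = 1.055 in².
0.6 F_u A_nv = 256.9 kips; 0.6 F_y A_gv = 317.8 kips → shear rupture governs the shear term.
R_n = 256.9 + 1.0 × 65 × 1.055 = 325.4 kips.
Design strength φR_n = 0.75 × 325.4 = 244 kips.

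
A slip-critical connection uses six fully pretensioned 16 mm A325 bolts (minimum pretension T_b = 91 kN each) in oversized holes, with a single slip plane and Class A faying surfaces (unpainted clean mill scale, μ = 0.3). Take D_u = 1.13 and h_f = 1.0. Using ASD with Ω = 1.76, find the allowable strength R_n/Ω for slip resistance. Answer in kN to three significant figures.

105 kN

R_n = μ · D_u · h_f · T_b · n_s · n_b = 0.3 × 1.13 × 1.0 × 91 × 1 × 6 = 185.1 kN.
Allowable strength R_n/Ω = 185.1 / 1.76 = 105 kN.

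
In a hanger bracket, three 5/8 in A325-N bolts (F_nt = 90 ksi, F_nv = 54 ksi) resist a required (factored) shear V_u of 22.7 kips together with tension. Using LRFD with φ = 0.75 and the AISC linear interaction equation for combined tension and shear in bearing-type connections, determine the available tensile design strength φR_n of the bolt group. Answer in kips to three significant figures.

A_b = π·0.625²/4 = 0.3068 in²; f_rv = 22.7 / (3 × 0.3068) = 24.66 ksi.
F'_nt = 1.3 F_nt − (F_nt / φF_nv) f_rv = 1.3·90 − (90/(0.75·54))·24.66 = 62.19 ksi, capped at F_nt → F'_nt = 62.19 ksi.
R_n = F'_nt · A_b · n = 62.19 × 0.3068 × 3 = 57.24 kips.
Design strength φR_n = 0.75 × 57.24 = 42.9 kips.

42.9 kips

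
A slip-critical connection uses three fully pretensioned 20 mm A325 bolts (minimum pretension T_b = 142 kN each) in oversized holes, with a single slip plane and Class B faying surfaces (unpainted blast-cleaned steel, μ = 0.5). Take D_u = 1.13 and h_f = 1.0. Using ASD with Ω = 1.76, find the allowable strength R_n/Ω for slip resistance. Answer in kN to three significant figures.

R_n = μ · D_u · h_f · T_b · n_s · n_b = 0.5 × 1.13 × 1.0 × 142 × 1 × 3 = 240.7 kN.
Allowable strength R_n/Ω = 240.7 / 1.76 = 137 kN.

137 kN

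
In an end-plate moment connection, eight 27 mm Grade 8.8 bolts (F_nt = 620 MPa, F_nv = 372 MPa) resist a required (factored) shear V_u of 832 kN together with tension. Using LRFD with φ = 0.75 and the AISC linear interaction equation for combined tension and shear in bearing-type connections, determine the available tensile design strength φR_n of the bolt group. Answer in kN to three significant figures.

1380 kN

A_b = π·27²/4 = 572.6 mm²; f_rv = 832 × 1000 / (8 × 572.6) = 181.6 MPa.
F'_nt = 1.3 F_nt − (F_nt / φF_nv) f_rv = 1.3·620 − (620/(0.75·372))·181.6 = 402.4 MPa, capped at F_nt → F'_nt = 402.4 MPa.
R_n = F'_nt · A_b · n = 402.4 × 572.6 × 8 / 1000 = 1843 kN.
Design strength φR_n = 0.75 × 1843 = 1380 kN.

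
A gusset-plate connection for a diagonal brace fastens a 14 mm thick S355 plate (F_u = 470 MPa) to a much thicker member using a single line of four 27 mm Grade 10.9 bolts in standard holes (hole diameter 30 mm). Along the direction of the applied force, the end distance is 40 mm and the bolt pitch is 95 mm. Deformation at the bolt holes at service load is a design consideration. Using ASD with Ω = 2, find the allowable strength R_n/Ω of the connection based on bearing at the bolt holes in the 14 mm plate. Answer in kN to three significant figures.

Per bolt r_n = 1.2 l_c t F_u ≤ 2.4 d t F_u; upper limit = 2.4 × 27 × 14 × 470 / 1000 = 426.4 kN.
Edge bolt: l_c = 40 − 30/2 = 25 mm → 1.2 × 25 × 14 × 470 / 1000 = 197.4 → r_n = 197.4 kN.
Interior bolts: l_c = 95 − 30 = 65 mm → 1.2 × 65 × 14 × 470 / 1000 = 513.2 → r_n = 426.4 kN.
R_n = 1 × 197.4 + 3 × 426.4 = 1477 kN.
Allowable strength R_n/Ω = 1477 / 2 = 738 kN.

738 kN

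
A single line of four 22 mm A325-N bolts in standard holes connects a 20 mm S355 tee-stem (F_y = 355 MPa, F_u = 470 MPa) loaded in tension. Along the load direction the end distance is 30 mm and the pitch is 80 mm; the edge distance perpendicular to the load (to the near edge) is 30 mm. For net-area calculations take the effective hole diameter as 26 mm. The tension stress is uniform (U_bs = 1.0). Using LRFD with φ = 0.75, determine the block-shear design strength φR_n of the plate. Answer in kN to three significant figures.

Shear plane L_v = 30 + 3·80 = 270 mm; A_gv = 270 × 20 = 5400 mm².
A_nv = (270 − 3.5·26) × 20 = 3580 mm².
A_nt = (30 − 0.5·26) × 20 = 340 mm².
0.6 F_u A_nv = 1010 kN; 0.6 F_y A_gv = 1150 kN → shear rupture governs the shear term.
R_n = 1010 + 1.0 × 470 × 340 / 1000 = 1169 kN.
Design strength φR_n = 0.75 × 1169 = 877 kN.

877 kN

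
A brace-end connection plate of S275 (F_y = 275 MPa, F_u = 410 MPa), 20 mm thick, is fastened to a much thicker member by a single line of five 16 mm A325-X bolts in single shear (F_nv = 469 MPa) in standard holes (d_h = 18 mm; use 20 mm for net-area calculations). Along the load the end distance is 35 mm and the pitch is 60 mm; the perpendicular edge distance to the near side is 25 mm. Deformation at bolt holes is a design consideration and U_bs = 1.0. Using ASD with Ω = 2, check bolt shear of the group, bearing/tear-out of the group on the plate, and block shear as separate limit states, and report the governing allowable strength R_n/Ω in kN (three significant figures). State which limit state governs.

Bolt shear: A_b = π·16²/4 = 201.1 mm²; R_n = 469 × 201.1 × 5 × 1 / 1000 = 471.5 kN → 471.5 / 2 = 236 kN.
Bearing: edge l_c = 26, r_n = 255.8 kN; interior l_c = 42, r_n = 314.9 kN; R_n = 255.8 + 4·314.9 = 1515 kN → 758 kN.
Block shear: A_gv = 5500, A_nv = 3700, A_nt = 300 mm²; R_n = min(0.6F_uA_nv, 0.6F_yA_gv) + U_bs·F_u·A_nt = 1030 kN → 515 kN.
Bolt shear governs: 236 kN.

236 kN (bolt shear governs)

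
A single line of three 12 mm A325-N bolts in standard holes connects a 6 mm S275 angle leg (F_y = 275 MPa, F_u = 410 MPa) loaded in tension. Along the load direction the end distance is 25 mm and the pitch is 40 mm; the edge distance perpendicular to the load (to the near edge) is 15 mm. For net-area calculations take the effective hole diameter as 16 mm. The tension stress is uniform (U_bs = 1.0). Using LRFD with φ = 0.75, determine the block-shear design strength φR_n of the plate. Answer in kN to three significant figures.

84.9 kN

Shear plane L_v = 25 + 2·40 = 105 mm; A_gv = 105 × 6 = 630 mm².
A_nv = (105 − 2.5·16) × 6 = 390 mm².
A_nt = (15 − 0.5·16) × 6 = 42 mm².
0.6 F_u A_nv = 95.94 kN; 0.6 F_y A_gv = 104 kN → shear rupture governs the shear term.
R_n = 95.94 + 1.0 × 410 × 42 / 1000 = 113.2 kN.
Design strength φR_n = 0.75 × 113.2 = 84.9 kN.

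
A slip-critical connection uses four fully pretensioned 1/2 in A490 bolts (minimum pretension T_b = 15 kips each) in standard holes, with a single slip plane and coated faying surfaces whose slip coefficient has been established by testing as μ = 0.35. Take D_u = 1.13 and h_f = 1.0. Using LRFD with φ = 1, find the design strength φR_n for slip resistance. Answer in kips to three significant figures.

23.7 kips

R_n = μ · D_u · h_f · T_b · n_s · n_b = 0.35 × 1.13 × 1.0 × 15 × 1 × 4 = 23.73 kips.
Design strength φR_n = 1 × 23.73 = 23.7 kips.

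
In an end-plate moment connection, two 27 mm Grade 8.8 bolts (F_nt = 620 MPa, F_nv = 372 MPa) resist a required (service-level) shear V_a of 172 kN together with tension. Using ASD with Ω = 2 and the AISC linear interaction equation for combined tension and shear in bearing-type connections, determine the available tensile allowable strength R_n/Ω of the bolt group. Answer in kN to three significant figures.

A_b = π·27²/4 = 572.6 mm²; f_rv = 172 × 1000 / (2 × 572.6) = 150.2 MPa.
F'_nt = 1.3 F_nt − (Ω F_nt / F_nv) f_rv = 1.3·620 − (2·620/372)·150.2 = 305.3 MPa, capped at F_nt → F'_nt = 305.3 MPa.
R_n = F'_nt · A_b · n = 305.3 × 572.6 × 2 / 1000 = 349.6 kN.
Allowable strength R_n/Ω = 349.6 / 2 = 175 kN.

175 kN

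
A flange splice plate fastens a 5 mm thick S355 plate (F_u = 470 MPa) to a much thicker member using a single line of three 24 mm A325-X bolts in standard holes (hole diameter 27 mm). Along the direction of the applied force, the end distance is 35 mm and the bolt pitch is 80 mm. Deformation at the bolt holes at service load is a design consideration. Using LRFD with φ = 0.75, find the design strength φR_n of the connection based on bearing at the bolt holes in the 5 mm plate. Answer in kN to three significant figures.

Per bolt r_n = 1.2 l_c t F_u ≤ 2.4 d t F_u; upper limit = 2.4 × 24 × 5 × 470 / 1000 = 135.4 kN.
Edge bolt: l_c = 35 − 27/2 = 21.5 mm → 1.2 × 21.5 × 5 × 470 / 1000 = 60.63 → r_n = 60.63 kN.
Interior bolts: l_c = 80 − 27 = 53 mm → 1.2 × 53 × 5 × 470 / 1000 = 149.5 → r_n = 135.4 kN.
R_n = 1 × 60.63 + 2 × 135.4 = 331.4 kN.
Design strength φR_n = 0.75 × 331.4 = 249 kN.

249 kN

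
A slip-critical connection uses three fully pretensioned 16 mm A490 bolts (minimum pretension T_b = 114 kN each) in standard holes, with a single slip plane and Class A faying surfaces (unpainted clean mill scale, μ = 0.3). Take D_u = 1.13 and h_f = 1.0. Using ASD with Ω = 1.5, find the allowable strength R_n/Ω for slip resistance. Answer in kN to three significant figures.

R_n = μ · D_u · h_f · T_b · n_s · n_b = 0.3 × 1.13 × 1.0 × 114 × 1 × 3 = 115.9 kN.
Allowable strength R_n/Ω = 115.9 / 1.5 = 77.3 kN.

77.3 kN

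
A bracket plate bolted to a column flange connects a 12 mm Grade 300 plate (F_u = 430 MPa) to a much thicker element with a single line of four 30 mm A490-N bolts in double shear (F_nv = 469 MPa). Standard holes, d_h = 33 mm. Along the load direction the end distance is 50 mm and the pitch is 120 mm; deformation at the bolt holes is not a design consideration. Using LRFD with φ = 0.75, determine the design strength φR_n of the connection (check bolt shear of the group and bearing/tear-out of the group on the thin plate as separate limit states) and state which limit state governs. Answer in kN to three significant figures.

Bolt shear: A_b = π·30²/4 = 706.9 mm²; R_n = 469 × 706.9 × 4 × 2 / 1000 = 2652 kN → 0.75 × 2652 = 1990 kN.
Bearing (1.5 l_c t F_u ≤ 3.0 d t F_u): upper limit = 3.0·30·12·430 / 1000 = 464.4 kN.
  Edge l_c = 50 − 33/2 = 33.5 → r_n = 259.3 kN; interior l_c = 120 − 33 = 87 → r_n = 464.4 kN.
  R_n,bearing = 1·259.3 + 3·464.4 = 1652 kN → 0.75 × 1652 = 1240 kN.
Bearing governs: 1240 kN.

1240 kN (bearing governs)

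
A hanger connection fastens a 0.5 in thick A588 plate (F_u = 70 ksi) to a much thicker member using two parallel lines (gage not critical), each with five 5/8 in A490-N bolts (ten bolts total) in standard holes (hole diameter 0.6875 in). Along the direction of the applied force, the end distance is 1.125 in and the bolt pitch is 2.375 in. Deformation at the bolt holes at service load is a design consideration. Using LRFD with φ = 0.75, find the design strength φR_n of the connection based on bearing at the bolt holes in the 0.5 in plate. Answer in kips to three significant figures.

364 kips

Per bolt r_n = 1.2 l_c t F_u ≤ 2.4 d t F_u; upper limit = 2.4 × 0.625 × 0.5 × 70 = 52.5 kips.
Edge bolt: l_c = 1.125 − 0.6875/2 = 0.7812 in → 1.2 × 0.7812 × 0.5 × 70 = 32.81 → r_n = 32.81 kips.
Interior bolts: l_c = 2.375 − 0.6875 = 1.688 in → 1.2 × 1.688 × 0.5 × 70 = 70.88 → r_n = 52.5 kips.
R_n = 2 × 32.81 + 8 × 52.5 = 485.6 kips.
Design strength φR_n = 0.75 × 485.6 = 364 kips.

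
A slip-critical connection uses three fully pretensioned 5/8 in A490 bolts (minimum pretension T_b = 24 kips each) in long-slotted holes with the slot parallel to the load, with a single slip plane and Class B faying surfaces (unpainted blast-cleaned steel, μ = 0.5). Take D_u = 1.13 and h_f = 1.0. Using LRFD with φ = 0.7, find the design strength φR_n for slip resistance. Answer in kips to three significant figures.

R_n = μ · D_u · h_f · T_b · n_s · n_b = 0.5 × 1.13 × 1.0 × 24 × 1 × 3 = 40.68 kips.
Design strength φR_n = 0.7 × 40.68 = 28.5 kips.

28.5 kips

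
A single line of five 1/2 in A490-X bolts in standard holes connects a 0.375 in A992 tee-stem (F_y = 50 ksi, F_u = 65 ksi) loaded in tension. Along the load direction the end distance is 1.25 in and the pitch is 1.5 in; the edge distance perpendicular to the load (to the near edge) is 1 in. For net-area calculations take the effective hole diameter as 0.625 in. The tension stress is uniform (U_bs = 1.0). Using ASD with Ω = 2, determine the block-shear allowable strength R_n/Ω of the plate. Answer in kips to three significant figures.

40.8 kips

Shear plane L_v = 1.25 + 4·1.5 = 7.25 in; A_gv = 7.25 × 0.375 = 2.719 in².
A_nv = (7.25 − 4.5·0.625) × 0.375 = 1.664 in².
A_nt = (1 − 0.5·0.625) × 0.375 = 0.2578 in².
0.6 F_u A_nv = 64.9 kips; 0.6 F_y A_gv = 81.56 kips → shear rupture governs the shear term.
R_n = 64.9 + 1.0 × 65 × 0.2578 = 81.66 kips.
Allowable strength R_n/Ω = 81.66 / 2 = 40.8 kips.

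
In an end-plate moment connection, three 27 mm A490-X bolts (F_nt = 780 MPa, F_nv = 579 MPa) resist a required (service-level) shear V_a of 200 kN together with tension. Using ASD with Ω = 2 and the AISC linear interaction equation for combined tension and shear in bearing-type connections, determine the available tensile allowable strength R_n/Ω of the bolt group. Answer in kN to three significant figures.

A_b = π·27²/4 = 572.6 mm²; f_rv = 200 × 1000 / (3 × 572.6) = 116.4 MPa.
F'_nt = 1.3 F_nt − (Ω F_nt / F_nv) f_rv = 1.3·780 − (2·780/579)·116.4 = 700.3 MPa, capped at F_nt → F'_nt = 700.3 MPa.
R_n = F'_nt · A_b · n = 700.3 × 572.6 × 3 / 1000 = 1203 kN.
Allowable strength R_n/Ω = 1203 / 2 = 601 kN.

601 kN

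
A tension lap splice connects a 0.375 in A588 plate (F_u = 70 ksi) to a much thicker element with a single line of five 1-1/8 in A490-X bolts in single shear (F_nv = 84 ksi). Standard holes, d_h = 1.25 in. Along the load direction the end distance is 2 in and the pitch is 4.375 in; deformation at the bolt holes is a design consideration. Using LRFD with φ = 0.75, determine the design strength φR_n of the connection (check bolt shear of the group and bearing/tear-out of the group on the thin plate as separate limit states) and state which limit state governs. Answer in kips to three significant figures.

245 kips (bearing governs)

Bolt shear: A_b = π·1.125²/4 = 0.994 in²; R_n = 84 × 0.994 × 5 × 1 = 417.5 kips → 0.75 × 417.5 = 313 kips.
Bearing (1.2 l_c t F_u ≤ 2.4 d t F_u): upper limit = 2.4·1.125·0.375·70 = 70.88 kips.
  Edge l_c = 2 − 1.25/2 = 1.375 → r_n = 43.31 kips; interior l_c = 4.375 − 1.25 = 3.125 → r_n = 70.88 kips.
  R_n,bearing = 1·43.31 + 4·70.88 = 326.8 kips → 0.75 × 326.8 = 245 kips.
Bearing governs: 245 kips.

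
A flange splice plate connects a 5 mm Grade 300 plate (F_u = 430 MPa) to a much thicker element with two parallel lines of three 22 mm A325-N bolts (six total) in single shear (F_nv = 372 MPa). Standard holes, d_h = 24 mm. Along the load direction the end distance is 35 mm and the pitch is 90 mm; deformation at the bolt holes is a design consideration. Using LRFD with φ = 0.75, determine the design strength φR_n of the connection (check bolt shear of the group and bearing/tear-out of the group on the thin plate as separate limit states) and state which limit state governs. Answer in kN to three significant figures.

Bolt shear: A_b = π·22²/4 = 380.1 mm²; R_n = 372 × 380.1 × 6 × 1 / 1000 = 848.5 kN → 0.75 × 848.5 = 636 kN.
Bearing (1.2 l_c t F_u ≤ 2.4 d t F_u): upper limit = 2.4·22·5·430 / 1000 = 113.5 kN.
  Edge l_c = 35 − 24/2 = 23 → r_n = 59.34 kN; interior l_c = 90 − 24 = 66 → r_n = 113.5 kN.
  R_n,bearing = 2·59.34 + 4·113.5 = 572.8 kN → 0.75 × 572.8 = 430 kN.
Bearing governs: 430 kN.

430 kN (bearing governs)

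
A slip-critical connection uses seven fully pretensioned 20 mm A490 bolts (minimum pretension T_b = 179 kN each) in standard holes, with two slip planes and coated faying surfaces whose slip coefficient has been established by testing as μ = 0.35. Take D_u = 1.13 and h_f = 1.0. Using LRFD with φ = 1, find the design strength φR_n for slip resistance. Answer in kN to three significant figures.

991 kN

R_n = μ · D_u · h_f · T_b · n_s · n_b = 0.35 × 1.13 × 1.0 × 179 × 2 × 7 = 991.1 kN.
Design strength φR_n = 1 × 991.1 = 991 kN.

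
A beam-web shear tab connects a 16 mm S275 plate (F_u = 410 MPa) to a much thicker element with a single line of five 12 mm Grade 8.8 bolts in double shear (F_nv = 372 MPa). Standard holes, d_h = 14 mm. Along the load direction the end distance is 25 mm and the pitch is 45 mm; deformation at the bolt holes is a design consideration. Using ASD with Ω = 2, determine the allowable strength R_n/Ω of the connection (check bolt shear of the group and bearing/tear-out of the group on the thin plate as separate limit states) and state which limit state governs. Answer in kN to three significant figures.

Bolt shear: A_b = π·12²/4 = 113.1 mm²; R_n = 372 × 113.1 × 5 × 2 / 1000 = 420.7 kN → 420.7 / 2 = 210 kN.
Bearing (1.2 l_c t F_u ≤ 2.4 d t F_u): upper limit = 2.4·12·16·410 / 1000 = 188.9 kN.
  Edge l_c = 25 − 14/2 = 18 → r_n = 141.7 kN; interior l_c = 45 − 14 = 31 → r_n = 188.9 kN.
  R_n,bearing = 1·141.7 + 4·188.9 = 897.4 kN → 897.4 / 2 = 449 kN.
Bolt shear governs: 210 kN.

210 kN (bolt shear governs)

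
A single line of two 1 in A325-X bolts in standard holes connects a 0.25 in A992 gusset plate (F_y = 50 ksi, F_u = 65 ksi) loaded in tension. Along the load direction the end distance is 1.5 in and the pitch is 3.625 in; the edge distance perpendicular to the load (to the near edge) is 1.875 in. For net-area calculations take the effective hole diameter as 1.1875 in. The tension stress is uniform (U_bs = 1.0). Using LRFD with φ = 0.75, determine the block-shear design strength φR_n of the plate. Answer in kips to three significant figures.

40.1 kips

Shear plane L_v = 1.5 + 1·3.625 = 5.125 in; A_gv = 5.125 × 0.25 = 1.281 in².
A_nv = (5.125 − 1.5·1.1875) × 0.25 = 0.8359 in².
A_nt = (1.875 − 0.5·1.1875) × 0.25 = 0.3203 in².
0.6 F_u A_nv = 32.6 kips; 0.6 F_y A_gv = 38.44 kips → shear rupture governs the shear term.
R_n = 32.6 + 1.0 × 65 × 0.3203 = 53.42 kips.
Design strength φR_n = 0.75 × 53.42 = 40.1 kips.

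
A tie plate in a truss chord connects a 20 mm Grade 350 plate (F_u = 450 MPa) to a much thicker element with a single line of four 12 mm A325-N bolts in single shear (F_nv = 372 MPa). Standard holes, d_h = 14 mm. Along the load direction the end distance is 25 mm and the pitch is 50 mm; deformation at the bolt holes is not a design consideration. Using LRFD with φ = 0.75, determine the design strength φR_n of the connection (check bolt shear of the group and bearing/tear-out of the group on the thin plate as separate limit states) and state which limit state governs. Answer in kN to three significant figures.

126 kN (bolt shear governs)

Bolt shear: A_b = π·12²/4 = 113.1 mm²; R_n = 372 × 113.1 × 4 × 1 / 1000 = 168.3 kN → 0.75 × 168.3 = 126 kN.
Bearing (1.5 l_c t F_u ≤ 3.0 d t F_u): upper limit = 3.0·12·20·450 / 1000 = 324 kN.
  Edge l_c = 25 − 14/2 = 18 → r_n = 243 kN; interior l_c = 50 − 14 = 36 → r_n = 324 kN.
  R_n,bearing = 1·243 + 3·324 = 1215 kN → 0.75 × 1215 = 911 kN.
Bolt shear governs: 126 kN.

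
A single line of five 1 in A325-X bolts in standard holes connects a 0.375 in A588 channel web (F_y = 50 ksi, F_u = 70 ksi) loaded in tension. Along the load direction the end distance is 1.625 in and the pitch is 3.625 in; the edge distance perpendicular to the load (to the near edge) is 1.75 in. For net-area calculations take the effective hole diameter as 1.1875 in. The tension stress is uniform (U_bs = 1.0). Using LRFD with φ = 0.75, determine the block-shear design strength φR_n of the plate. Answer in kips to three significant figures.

Shear plane L_v = 1.625 + 4·3.625 = 16.12 in; A_gv = 16.12 × 0.375 = 6.047 in².
A_nv = (16.12 − 4.5·1.1875) × 0.375 = 4.043 in².
A_nt = (1.75 − 0.5·1.1875) × 0.375 = 0.4336 in².
0.6 F_u A_nv = 169.8 kips; 0.6 F_y A_gv = 181.4 kips → shear rupture governs the shear term.
R_n = 169.8 + 1.0 × 70 × 0.4336 = 200.2 kips.
Design strength φR_n = 0.75 × 200.2 = 150 kips.

150 kips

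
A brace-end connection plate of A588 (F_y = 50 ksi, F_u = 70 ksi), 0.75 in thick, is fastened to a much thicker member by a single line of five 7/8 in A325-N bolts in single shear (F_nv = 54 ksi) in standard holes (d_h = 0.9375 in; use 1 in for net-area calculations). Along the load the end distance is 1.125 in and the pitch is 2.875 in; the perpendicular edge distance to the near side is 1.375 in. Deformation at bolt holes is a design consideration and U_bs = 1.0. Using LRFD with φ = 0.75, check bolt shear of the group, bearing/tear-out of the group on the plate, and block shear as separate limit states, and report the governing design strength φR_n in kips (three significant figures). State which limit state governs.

Bolt shear: A_b = π·0.875²/4 = 0.6013 in²; R_n = 54 × 0.6013 × 5 × 1 = 162.4 kips → 0.75 × 162.4 = 122 kips.
Bearing: edge l_c = 0.6562, r_n = 41.34 kips; interior l_c = 1.938, r_n = 110.3 kips; R_n = 41.34 + 4·110.3 = 482.3 kips → 362 kips.
Block shear: A_gv = 9.469, A_nv = 6.094, A_nt = 0.6562 in²; R_n = min(0.6F_uA_nv, 0.6F_yA_gv) + U_bs·F_u·A_nt = 301.9 kips → 226 kips.
Bolt shear governs: 122 kips.

122 kips (bolt shear governs)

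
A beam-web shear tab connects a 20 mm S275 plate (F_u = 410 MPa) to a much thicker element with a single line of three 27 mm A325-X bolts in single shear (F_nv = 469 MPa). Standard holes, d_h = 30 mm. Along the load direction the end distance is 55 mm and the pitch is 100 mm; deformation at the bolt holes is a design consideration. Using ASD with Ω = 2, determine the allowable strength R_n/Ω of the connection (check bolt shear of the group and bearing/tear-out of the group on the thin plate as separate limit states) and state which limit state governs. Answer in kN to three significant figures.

Bolt shear: A_b = π·27²/4 = 572.6 mm²; R_n = 469 × 572.6 × 3 × 1 / 1000 = 805.6 kN → 805.6 / 2 = 403 kN.
Bearing (1.2 l_c t F_u ≤ 2.4 d t F_u): upper limit = 2.4·27·20·410 / 1000 = 531.4 kN.
  Edge l_c = 55 − 30/2 = 40 → r_n = 393.6 kN; interior l_c = 100 − 30 = 70 → r_n = 531.4 kN.
  R_n,bearing = 1·393.6 + 2·531.4 = 1456 kN → 1456 / 2 = 728 kN.
Bolt shear governs: 403 kN.

403 kN (bolt shear governs)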